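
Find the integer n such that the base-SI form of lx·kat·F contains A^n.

2

lx = lm/m² (illuminance = luminous flux per area),
    = m⁻²·cd.
kat = mol/s = s⁻¹·mol (catalytic activity).
F = C/V (capacitance = charge per voltage),
    = A·s/(kg·m²·s⁻³·A⁻¹) (substituting C and V),
    = kg⁻¹·m⁻²·s⁴·A².
Combining: lx·kat·F = (m⁻²·cd) · (s⁻¹·mol) · (kg⁻¹·m⁻²·s⁴·A²) = kg⁻¹·m⁻⁴·s³·A²·mol·cd.
The exponent of A is 2.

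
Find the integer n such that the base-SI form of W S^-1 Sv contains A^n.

-2

W = J/s (power = energy per time),
    = kg·m²·s⁻³.
S = 1/Ω (conductance is reciprocal resistance),
    = kg⁻¹·m⁻²·s³·A².
So S⁻¹ = kg·m²·s⁻³·A⁻².
Sv = J/kg (equivalent dose = energy per mass),
    = m²·s⁻².
Combining: W·S⁻¹·Sv = (kg·m²·s⁻³) · (kg·m²·s⁻³·A⁻²) · (m²·s⁻²) = kg²·m⁶·s⁻⁸·A⁻².
The exponent of A is -2.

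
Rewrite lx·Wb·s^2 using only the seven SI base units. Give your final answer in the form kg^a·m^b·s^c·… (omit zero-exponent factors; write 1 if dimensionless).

lx = m⁻²·cd.
Wb = kg·m²·s⁻²·A⁻¹.
Combining: lx·Wb·s² = (m⁻²·cd) · (kg·m²·s⁻²·A⁻¹) · s² = kg·A⁻¹·cd.

kg·A⁻¹·cd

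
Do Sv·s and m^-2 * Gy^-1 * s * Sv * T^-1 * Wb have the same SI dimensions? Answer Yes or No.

No

Left side:
  Sv = J/kg (equivalent dose = energy per mass),
      = m²·s⁻².
  Combining: Sv·s = (m²·s⁻²) · s = m²·s⁻¹.
Right side:
  Gy = J/kg (absorbed dose = energy per mass),
      = m²·s⁻².
  So Gy⁻¹ = m⁻²·s².
  Sv = J/kg (equivalent dose = energy per mass),
      = m²·s⁻².
  T = Wb/m² (flux density = flux per area),
      = kg·s⁻²·A⁻¹.
  So T⁻¹ = kg⁻¹·s²·A.
  Wb = V·s (flux: a volt is a weber per second),
      = kg·m²·s⁻²·A⁻¹.
  Combining: m⁻²·Gy⁻¹·s·Sv·T⁻¹·Wb = m⁻² · (m⁻²·s²) · s · (m²·s⁻²) · (kg⁻¹·s²·A) · (kg·m²·s⁻²·A⁻¹) = s.
Left is m²·s⁻¹; right is s — different.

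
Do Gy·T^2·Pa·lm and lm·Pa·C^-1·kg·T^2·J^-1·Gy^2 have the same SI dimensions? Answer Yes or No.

No

Left side:
  Gy = m²·s⁻².
  T = kg·s⁻²·A⁻¹.
  So T² = kg²·s⁻⁴·A⁻².
  Pa = kg·m⁻¹·s⁻².
  lm = cd.
  Combining: Gy·T²·Pa·lm = (m²·s⁻²) · (kg²·s⁻⁴·A⁻²) · (kg·m⁻¹·s⁻²) · cd = kg³·m·s⁻⁸·A⁻²·cd.
Right side:
  lm = cd·sr = cd (luminous flux; sr is dimensionless).
  Pa = N/m² (pressure = force per area),
      = kg·m⁻¹·s⁻².
  C = A·s = s·A (charge = current × time).
  So C⁻¹ = s⁻¹·A⁻¹.
  T = Wb/m² (flux density = flux per area),
      = kg·s⁻²·A⁻¹.
  So T² = kg²·s⁻⁴·A⁻².
  J = N·m (work = force × distance),
      = kg·m²·s⁻².
  So J⁻¹ = kg⁻¹·m⁻²·s².
  Gy = J/kg (absorbed dose = energy per mass),
      = m²·s⁻².
  So Gy² = m⁴·s⁻⁴.
  Combining: lm·Pa·C⁻¹·kg·T²·J⁻¹·Gy² = cd · (kg·m⁻¹·s⁻²) · (s⁻¹·A⁻¹) · kg · (kg²·s⁻⁴·A⁻²) · (kg⁻¹·m⁻²·s²) · (m⁴·s⁻⁴) = kg³·m·s⁻⁹·A⁻³·cd.
Left is kg³·m·s⁻⁸·A⁻²·cd; right is kg³·m·s⁻⁹·A⁻³·cd — different.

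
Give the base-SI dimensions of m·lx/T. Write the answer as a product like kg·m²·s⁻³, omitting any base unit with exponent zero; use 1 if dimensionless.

T = kg·s⁻²·A⁻¹.
So T⁻¹ = kg⁻¹·s²·A.
lx = m⁻²·cd.
Combining: T⁻¹·m·lx = (kg⁻¹·s²·A) · m · (m⁻²·cd) = kg⁻¹·m⁻¹·s²·A·cd.

kg⁻¹·m⁻¹·s²·A·cd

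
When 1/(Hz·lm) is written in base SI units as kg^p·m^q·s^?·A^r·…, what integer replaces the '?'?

Hz = s⁻¹.
So Hz⁻¹ = s.
lm = cd.
So lm⁻¹ = cd⁻¹.
Combining: Hz⁻¹·lm⁻¹ = s · cd⁻¹ = s·cd⁻¹.
The exponent of s is 1.

1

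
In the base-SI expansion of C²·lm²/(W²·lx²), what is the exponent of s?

8

W = J/s (power = energy per time),
    = kg·m²·s⁻³.
So W⁻² = kg⁻²·m⁻⁴·s⁶.
C = A·s = s·A (charge = current × time).
So C² = s²·A².
lm = cd·sr = cd (luminous flux; sr is dimensionless).
So lm² = cd².
lx = lm/m² (illuminance = luminous flux per area),
    = m⁻²·cd.
So lx⁻² = m⁴·cd⁻².
Combining: W⁻²·C²·lm²·lx⁻² = (kg⁻²·m⁻⁴·s⁶) · (s²·A²) · cd² · (m⁴·cd⁻²) = kg⁻²·s⁸·A².
The exponent of s is 8.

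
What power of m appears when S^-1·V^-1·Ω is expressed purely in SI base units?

2

S = 1/Ω (conductance is reciprocal resistance),
    = kg⁻¹·m⁻²·s³·A².
So S⁻¹ = kg·m²·s⁻³·A⁻².
V = W/A (potential = power per current),
    = kg·m²·s⁻³·A⁻¹.
So V⁻¹ = kg⁻¹·m⁻²·s³·A.
Ω = V/A (resistance = voltage per current),
    = kg·m²·s⁻³·A⁻².
Combining: S⁻¹·V⁻¹·Ω = (kg·m²·s⁻³·A⁻²) · (kg⁻¹·m⁻²·s³·A) · (kg·m²·s⁻³·A⁻²) = kg·m²·s⁻³·A⁻³.
The exponent of m is 2.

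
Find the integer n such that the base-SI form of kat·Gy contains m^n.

2

kat = s⁻¹·mol.
Gy = m²·s⁻².
Combining: kat·Gy = (s⁻¹·mol) · (m²·s⁻²) = m²·s⁻³·mol.
The exponent of m is 2.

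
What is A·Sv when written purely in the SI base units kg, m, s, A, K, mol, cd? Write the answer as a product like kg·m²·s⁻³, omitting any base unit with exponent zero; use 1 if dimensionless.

Sv = J/kg (equivalent dose = energy per mass),
    = m²·s⁻².
Combining: A·Sv = A · (m²·s⁻²) = m²·s⁻²·A.

m²·s⁻²·A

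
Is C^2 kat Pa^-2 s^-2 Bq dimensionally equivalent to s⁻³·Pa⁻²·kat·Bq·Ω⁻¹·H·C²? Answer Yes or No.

Yes

Left side:
  C = A·s = s·A (charge = current × time).
  So C² = s²·A².
  kat = mol/s = s⁻¹·mol (catalytic activity).
  Pa = N/m² (pressure = force per area),
      = kg·m⁻¹·s⁻².
  So Pa⁻² = kg⁻²·m²·s⁴.
  Bq = 1/s = s⁻¹ (activity is decays per second).
  Combining: C²·kat·Pa⁻²·s⁻²·Bq = (s²·A²) · (s⁻¹·mol) · (kg⁻²·m²·s⁴) · s⁻² · s⁻¹ = kg⁻²·m²·s²·A²·mol.
Right side:
  Pa = N/m² (pressure = force per area),
      = kg·m⁻¹·s⁻².
  So Pa⁻² = kg⁻²·m²·s⁴.
  kat = mol/s = s⁻¹·mol (catalytic activity).
  Bq = 1/s = s⁻¹ (activity is decays per second).
  Ω = V/A (resistance = voltage per current),
      = kg·m²·s⁻³·A⁻².
  So Ω⁻¹ = kg⁻¹·m⁻²·s³·A².
  H = Wb/A (inductance = flux per current),
      = kg·m²·s⁻²·A⁻².
  C = A·s = s·A (charge = current × time).
  So C² = s²·A².
  Combining: s⁻³·Pa⁻²·kat·Bq·Ω⁻¹·H·C² = s⁻³ · (kg⁻²·m²·s⁴) · (s⁻¹·mol) · s⁻¹ · (kg⁻¹·m⁻²·s³·A²) · (kg·m²·s⁻²·A⁻²) · (s²·A²) = kg⁻²·m²·s²·A²·mol.
Both reduce to kg⁻²·m²·s²·A²·mol.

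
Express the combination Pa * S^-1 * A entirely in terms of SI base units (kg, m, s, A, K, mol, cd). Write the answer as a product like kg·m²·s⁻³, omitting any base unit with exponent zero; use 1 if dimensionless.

kg²·m·s⁻⁵·A⁻¹

Pa = kg·m⁻¹·s⁻².
S = kg⁻¹·m⁻²·s³·A².
So S⁻¹ = kg·m²·s⁻³·A⁻².
Combining: Pa·S⁻¹·A = (kg·m⁻¹·s⁻²) · (kg·m²·s⁻³·A⁻²) · A = kg²·m·s⁻⁵·A⁻¹.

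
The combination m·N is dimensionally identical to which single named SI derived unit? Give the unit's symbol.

J

N = kg·m/s² = kg·m·s⁻² (force = mass × acceleration).
Combining: m·N = m · (kg·m·s⁻²) = kg·m²·s⁻².
kg·m²·s⁻² is the base-SI form of the joule.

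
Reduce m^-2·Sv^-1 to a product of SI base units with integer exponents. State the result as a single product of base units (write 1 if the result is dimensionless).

Sv = J/kg (equivalent dose = energy per mass),
    = m²·s⁻².
So Sv⁻¹ = m⁻²·s².
Combining: m⁻²·Sv⁻¹ = m⁻² · (m⁻²·s²) = m⁻⁴·s².

m⁻⁴·s²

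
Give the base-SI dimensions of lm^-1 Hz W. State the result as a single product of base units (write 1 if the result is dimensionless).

kg·m²·s⁻⁴·cd⁻¹

lm = cd·sr = cd (luminous flux; sr is dimensionless).
So lm⁻¹ = cd⁻¹.
Hz = 1/s = s⁻¹ (frequency is cycles per second).
W = J/s (power = energy per time),
    = kg·m²·s⁻³.
Combining: lm⁻¹·Hz·W = cd⁻¹ · s⁻¹ · (kg·m²·s⁻³) = kg·m²·s⁻⁴·cd⁻¹.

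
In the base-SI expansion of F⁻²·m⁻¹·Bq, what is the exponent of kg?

F = C/V (capacitance = charge per voltage),
    = A·s/(kg·m²·s⁻³·A⁻¹) (substituting C and V),
    = kg⁻¹·m⁻²·s⁴·A².
So F⁻² = kg²·m⁴·s⁻⁸·A⁻⁴.
Bq = 1/s = s⁻¹ (activity is decays per second).
Combining: F⁻²·m⁻¹·Bq = (kg²·m⁴·s⁻⁸·A⁻⁴) · m⁻¹ · s⁻¹ = kg²·m³·s⁻⁹·A⁻⁴.
The exponent of kg is 2.

2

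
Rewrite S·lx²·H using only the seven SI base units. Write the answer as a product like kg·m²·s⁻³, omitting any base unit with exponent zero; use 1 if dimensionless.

S = 1/Ω (conductance is reciprocal resistance),
    = kg⁻¹·m⁻²·s³·A².
lx = lm/m² (illuminance = luminous flux per area),
    = m⁻²·cd.
So lx² = m⁻⁴·cd².
H = Wb/A (inductance = flux per current),
    = kg·m²·s⁻²·A⁻².
Combining: S·lx²·H = (kg⁻¹·m⁻²·s³·A²) · (m⁻⁴·cd²) · (kg·m²·s⁻²·A⁻²) = m⁻⁴·s·cd².

m⁻⁴·s·cd²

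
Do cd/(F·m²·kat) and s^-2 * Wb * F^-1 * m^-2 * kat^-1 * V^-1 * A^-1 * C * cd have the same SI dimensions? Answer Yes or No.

Yes

Left side:
  F = C/V (capacitance = charge per voltage),
      = A·s/(kg·m²·s⁻³·A⁻¹) (substituting C and V),
      = kg⁻¹·m⁻²·s⁴·A².
  So F⁻¹ = kg·m²·s⁻⁴·A⁻².
  kat = mol/s = s⁻¹·mol (catalytic activity).
  So kat⁻¹ = s·mol⁻¹.
  Combining: F⁻¹·m⁻²·kat⁻¹·cd = (kg·m²·s⁻⁴·A⁻²) · m⁻² · (s·mol⁻¹) · cd = kg·s⁻³·A⁻²·mol⁻¹·cd.
Right side:
  Wb = V·s (flux: a volt is a weber per second),
      = kg·m²·s⁻²·A⁻¹.
  F = C/V (capacitance = charge per voltage),
      = A·s/(kg·m²·s⁻³·A⁻¹) (substituting C and V),
      = kg⁻¹·m⁻²·s⁴·A².
  So F⁻¹ = kg·m²·s⁻⁴·A⁻².
  kat = mol/s = s⁻¹·mol (catalytic activity).
  So kat⁻¹ = s·mol⁻¹.
  V = W/A (potential = power per current),
      = kg·m²·s⁻³·A⁻¹.
  So V⁻¹ = kg⁻¹·m⁻²·s³·A.
  C = A·s = s·A (charge = current × time).
  Combining: s⁻²·Wb·F⁻¹·m⁻²·kat⁻¹·V⁻¹·A⁻¹·C·cd = s⁻² · (kg·m²·s⁻²·A⁻¹) · (kg·m²·s⁻⁴·A⁻²) · m⁻² · (s·mol⁻¹) · (kg⁻¹·m⁻²·s³·A) · A⁻¹ · (s·A) · cd = kg·s⁻³·A⁻²·mol⁻¹·cd.
Both reduce to kg·s⁻³·A⁻²·mol⁻¹·cd.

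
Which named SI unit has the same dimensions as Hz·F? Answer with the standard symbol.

S

Hz = s⁻¹.
F = kg⁻¹·m⁻²·s⁴·A².
Combining: Hz·F = s⁻¹ · (kg⁻¹·m⁻²·s⁴·A²) = kg⁻¹·m⁻²·s³·A².
kg⁻¹·m⁻²·s³·A² is the base-SI form of the siemens.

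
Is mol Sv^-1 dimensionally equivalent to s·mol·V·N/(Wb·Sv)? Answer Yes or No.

No

Left side:
  Sv = J/kg (equivalent dose = energy per mass),
      = m²·s⁻².
  So Sv⁻¹ = m⁻²·s².
  Combining: mol·Sv⁻¹ = mol · (m⁻²·s²) = m⁻²·s²·mol.
Right side:
  Wb = V·s (flux: a volt is a weber per second),
      = kg·m²·s⁻²·A⁻¹.
  So Wb⁻¹ = kg⁻¹·m⁻²·s²·A.
  Sv = J/kg (equivalent dose = energy per mass),
      = m²·s⁻².
  So Sv⁻¹ = m⁻²·s².
  V = W/A (potential = power per current),
      = kg·m²·s⁻³·A⁻¹.
  N = kg·m/s² = kg·m·s⁻² (force = mass × acceleration).
  Combining: s·Wb⁻¹·mol·Sv⁻¹·V·N = s · (kg⁻¹·m⁻²·s²·A) · mol · (m⁻²·s²) · (kg·m²·s⁻³·A⁻¹) · (kg·m·s⁻²) = kg·m⁻¹·mol.
Left is m⁻²·s²·mol; right is kg·m⁻¹·mol — different.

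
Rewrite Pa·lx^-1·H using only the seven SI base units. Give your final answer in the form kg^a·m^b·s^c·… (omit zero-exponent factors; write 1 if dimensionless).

kg²·m³·s⁻⁴·A⁻²·cd⁻¹

Pa = kg·m⁻¹·s⁻².
lx = m⁻²·cd.
So lx⁻¹ = m²·cd⁻¹.
H = kg·m²·s⁻²·A⁻².
Combining: Pa·lx⁻¹·H = (kg·m⁻¹·s⁻²) · (m²·cd⁻¹) · (kg·m²·s⁻²·A⁻²) = kg²·m³·s⁻⁴·A⁻²·cd⁻¹.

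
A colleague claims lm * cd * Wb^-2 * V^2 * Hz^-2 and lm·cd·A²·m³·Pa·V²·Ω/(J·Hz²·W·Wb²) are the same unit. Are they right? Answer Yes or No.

Left side:
  lm = cd·sr = cd (luminous flux; sr is dimensionless).
  Wb = V·s (flux: a volt is a weber per second),
      = kg·m²·s⁻²·A⁻¹.
  So Wb⁻² = kg⁻²·m⁻⁴·s⁴·A².
  V = W/A (potential = power per current),
      = kg·m²·s⁻³·A⁻¹.
  So V² = kg²·m⁴·s⁻⁶·A⁻².
  Hz = 1/s = s⁻¹ (frequency is cycles per second).
  So Hz⁻² = s².
  Combining: lm·cd·Wb⁻²·V²·Hz⁻² = cd · cd · (kg⁻²·m⁻⁴·s⁴·A²) · (kg²·m⁴·s⁻⁶·A⁻²) · s² = cd².
Right side:
  lm = cd·sr = cd (luminous flux; sr is dimensionless).
  J = N·m (work = force × distance),
      = kg·m²·s⁻².
  So J⁻¹ = kg⁻¹·m⁻²·s².
  Hz = 1/s = s⁻¹ (frequency is cycles per second).
  So Hz⁻² = s².
  Pa = N/m² (pressure = force per area),
      = kg·m⁻¹·s⁻².
  W = J/s (power = energy per time),
      = kg·m²·s⁻³.
  So W⁻¹ = kg⁻¹·m⁻²·s³.
  Wb = V·s (flux: a volt is a weber per second),
      = kg·m²·s⁻²·A⁻¹.
  So Wb⁻² = kg⁻²·m⁻⁴·s⁴·A².
  V = W/A (potential = power per current),
      = kg·m²·s⁻³·A⁻¹.
  So V² = kg²·m⁴·s⁻⁶·A⁻².
  Ω = V/A (resistance = voltage per current),
      = kg·m²·s⁻³·A⁻².
  Combining: lm·cd·J⁻¹·Hz⁻²·A²·m³·Pa·W⁻¹·Wb⁻²·V²·Ω = cd · cd · (kg⁻¹·m⁻²·s²) · s² · A² · m³ · (kg·m⁻¹·s⁻²) · (kg⁻¹·m⁻²·s³) · (kg⁻²·m⁻⁴·s⁴·A²) · (kg²·m⁴·s⁻⁶·A⁻²) · (kg·m²·s⁻³·A⁻²) = cd².
Both reduce to cd².

Yes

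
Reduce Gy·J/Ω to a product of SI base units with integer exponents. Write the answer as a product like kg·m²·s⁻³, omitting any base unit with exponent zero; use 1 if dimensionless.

Gy = J/kg (absorbed dose = energy per mass),
    = m²·s⁻².
J = N·m (work = force × distance),
    = kg·m²·s⁻².
Ω = V/A (resistance = voltage per current),
    = kg·m²·s⁻³·A⁻².
So Ω⁻¹ = kg⁻¹·m⁻²·s³·A².
Combining: Gy·J·Ω⁻¹ = (m²·s⁻²) · (kg·m²·s⁻²) · (kg⁻¹·m⁻²·s³·A²) = m²·s⁻¹·A².

m²·s⁻¹·A²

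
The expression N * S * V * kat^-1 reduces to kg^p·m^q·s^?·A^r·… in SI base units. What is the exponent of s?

-1

N = kg·m/s² = kg·m·s⁻² (force = mass × acceleration).
S = 1/Ω (conductance is reciprocal resistance),
    = kg⁻¹·m⁻²·s³·A².
V = W/A (potential = power per current),
    = kg·m²·s⁻³·A⁻¹.
kat = mol/s = s⁻¹·mol (catalytic activity).
So kat⁻¹ = s·mol⁻¹.
Combining: N·S·V·kat⁻¹ = (kg·m·s⁻²) · (kg⁻¹·m⁻²·s³·A²) · (kg·m²·s⁻³·A⁻¹) · (s·mol⁻¹) = kg·m·s⁻¹·A·mol⁻¹.
The exponent of s is -1.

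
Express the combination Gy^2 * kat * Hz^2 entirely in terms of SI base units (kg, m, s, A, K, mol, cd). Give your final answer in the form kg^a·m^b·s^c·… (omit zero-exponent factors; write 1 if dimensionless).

m⁴·s⁻⁷·mol

Gy = m²·s⁻².
So Gy² = m⁴·s⁻⁴.
kat = s⁻¹·mol.
Hz = s⁻¹.
So Hz² = s⁻².
Combining: Gy²·kat·Hz² = (m⁴·s⁻⁴) · (s⁻¹·mol) · s⁻² = m⁴·s⁻⁷·mol.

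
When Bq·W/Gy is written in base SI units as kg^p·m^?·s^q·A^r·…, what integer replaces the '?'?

0

Gy = J/kg (absorbed dose = energy per mass),
    = m²·s⁻².
So Gy⁻¹ = m⁻²·s².
Bq = 1/s = s⁻¹ (activity is decays per second).
W = J/s (power = energy per time),
    = kg·m²·s⁻³.
Combining: Gy⁻¹·Bq·W = (m⁻²·s²) · s⁻¹ · (kg·m²·s⁻³) = kg·s⁻².
The exponent of m is 0.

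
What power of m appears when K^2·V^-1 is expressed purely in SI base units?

-2

V = W/A (potential = power per current),
    = kg·m²·s⁻³·A⁻¹.
So V⁻¹ = kg⁻¹·m⁻²·s³·A.
Combining: K²·V⁻¹ = K² · (kg⁻¹·m⁻²·s³·A) = kg⁻¹·m⁻²·s³·A·K².
The exponent of m is -2.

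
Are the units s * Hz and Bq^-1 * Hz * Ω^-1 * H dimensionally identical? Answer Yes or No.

No

Left side:
  Hz = s⁻¹.
  Combining: s·Hz = s · s⁻¹ = 1.
Right side:
  Bq = s⁻¹.
  So Bq⁻¹ = s.
  Hz = s⁻¹.
  Ω = kg·m²·s⁻³·A⁻².
  So Ω⁻¹ = kg⁻¹·m⁻²·s³·A².
  H = kg·m²·s⁻²·A⁻².
  Combining: Bq⁻¹·Hz·Ω⁻¹·H = s · s⁻¹ · (kg⁻¹·m⁻²·s³·A²) · (kg·m²·s⁻²·A⁻²) = s.
Left is 1; right is s — different.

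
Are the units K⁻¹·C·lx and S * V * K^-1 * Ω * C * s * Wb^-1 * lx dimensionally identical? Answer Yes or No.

Left side:
  C = A·s = s·A (charge = current × time).
  lx = lm/m² (illuminance = luminous flux per area),
      = m⁻²·cd.
  Combining: K⁻¹·C·lx = K⁻¹ · (s·A) · (m⁻²·cd) = m⁻²·s·A·K⁻¹·cd.
Right side:
  S = kg⁻¹·m⁻²·s³·A².
  V = kg·m²·s⁻³·A⁻¹.
  Ω = kg·m²·s⁻³·A⁻².
  C = s·A.
  Wb = kg·m²·s⁻²·A⁻¹.
  So Wb⁻¹ = kg⁻¹·m⁻²·s²·A.
  lx = m⁻²·cd.
  Combining: S·V·K⁻¹·Ω·C·s·Wb⁻¹·lx = (kg⁻¹·m⁻²·s³·A²) · (kg·m²·s⁻³·A⁻¹) · K⁻¹ · (kg·m²·s⁻³·A⁻²) · (s·A) · s · (kg⁻¹·m⁻²·s²·A) · (m⁻²·cd) = m⁻²·s·A·K⁻¹·cd.
Both reduce to m⁻²·s·A·K⁻¹·cd.

Yes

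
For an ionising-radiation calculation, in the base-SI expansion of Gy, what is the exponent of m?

Gy = J/kg (absorbed dose = energy per mass),
    = m²·s⁻².
The exponent of m is 2.

2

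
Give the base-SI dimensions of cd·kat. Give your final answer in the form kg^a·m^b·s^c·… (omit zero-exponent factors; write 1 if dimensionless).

s⁻¹·mol·cd

kat = mol/s = s⁻¹·mol (catalytic activity).
Combining: cd·kat = cd · (s⁻¹·mol) = s⁻¹·mol·cd.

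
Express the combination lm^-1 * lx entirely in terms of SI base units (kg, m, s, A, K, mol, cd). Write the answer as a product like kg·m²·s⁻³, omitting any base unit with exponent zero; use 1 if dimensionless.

m⁻²

lm = cd.
So lm⁻¹ = cd⁻¹.
lx = m⁻²·cd.
Combining: lm⁻¹·lx = cd⁻¹ · (m⁻²·cd) = m⁻².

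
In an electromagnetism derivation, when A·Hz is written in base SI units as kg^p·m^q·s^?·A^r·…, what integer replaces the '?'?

-1

Hz = s⁻¹.
Combining: A·Hz = A · s⁻¹ = s⁻¹·A.
The exponent of s is -1.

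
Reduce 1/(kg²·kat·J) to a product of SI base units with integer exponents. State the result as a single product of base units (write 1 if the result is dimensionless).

kg⁻³·m⁻²·s³·mol⁻¹

kat = s⁻¹·mol.
So kat⁻¹ = s·mol⁻¹.
J = kg·m²·s⁻².
So J⁻¹ = kg⁻¹·m⁻²·s².
Combining: kg⁻²·kat⁻¹·J⁻¹ = kg⁻² · (s·mol⁻¹) · (kg⁻¹·m⁻²·s²) = kg⁻³·m⁻²·s³·mol⁻¹.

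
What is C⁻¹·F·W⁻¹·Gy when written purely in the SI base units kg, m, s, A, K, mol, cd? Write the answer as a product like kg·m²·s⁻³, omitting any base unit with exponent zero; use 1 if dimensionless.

C = A·s = s·A (charge = current × time).
So C⁻¹ = s⁻¹·A⁻¹.
F = C/V (capacitance = charge per voltage),
    = A·s/(kg·m²·s⁻³·A⁻¹) (substituting C and V),
    = kg⁻¹·m⁻²·s⁴·A².
W = J/s (power = energy per time),
    = kg·m²·s⁻³.
So W⁻¹ = kg⁻¹·m⁻²·s³.
Gy = J/kg (absorbed dose = energy per mass),
    = m²·s⁻².
Combining: C⁻¹·F·W⁻¹·Gy = (s⁻¹·A⁻¹) · (kg⁻¹·m⁻²·s⁴·A²) · (kg⁻¹·m⁻²·s³) · (m²·s⁻²) = kg⁻²·m⁻²·s⁴·A.

kg⁻²·m⁻²·s⁴·A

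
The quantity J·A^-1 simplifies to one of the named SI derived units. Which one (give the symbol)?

Wb

J = kg·m²·s⁻².
Combining: J·A⁻¹ = (kg·m²·s⁻²) · A⁻¹ = kg·m²·s⁻²·A⁻¹.
kg·m²·s⁻²·A⁻¹ is the base-SI form of the weber.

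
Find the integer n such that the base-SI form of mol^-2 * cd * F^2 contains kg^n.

F = C/V (capacitance = charge per voltage),
    = A·s/(kg·m²·s⁻³·A⁻¹) (substituting C and V),
    = kg⁻¹·m⁻²·s⁴·A².
So F² = kg⁻²·m⁻⁴·s⁸·A⁴.
Combining: mol⁻²·cd·F² = mol⁻² · cd · (kg⁻²·m⁻⁴·s⁸·A⁴) = kg⁻²·m⁻⁴·s⁸·A⁴·mol⁻²·cd.
The exponent of kg is -2.

-2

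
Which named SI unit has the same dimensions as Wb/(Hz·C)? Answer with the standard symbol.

H

Hz = 1/s = s⁻¹ (frequency is cycles per second).
So Hz⁻¹ = s.
C = A·s = s·A (charge = current × time).
So C⁻¹ = s⁻¹·A⁻¹.
Wb = V·s (flux: a volt is a weber per second),
    = kg·m²·s⁻²·A⁻¹.
Combining: Hz⁻¹·C⁻¹·Wb = s · (s⁻¹·A⁻¹) · (kg·m²·s⁻²·A⁻¹) = kg·m²·s⁻²·A⁻².
kg·m²·s⁻²·A⁻² is the base-SI form of the henry.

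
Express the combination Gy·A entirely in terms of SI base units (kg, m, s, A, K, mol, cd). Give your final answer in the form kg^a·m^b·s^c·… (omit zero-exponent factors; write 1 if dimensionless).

Gy = J/kg (absorbed dose = energy per mass),
    = m²·s⁻².
Combining: Gy·A = (m²·s⁻²) · A = m²·s⁻²·A.

m²·s⁻²·A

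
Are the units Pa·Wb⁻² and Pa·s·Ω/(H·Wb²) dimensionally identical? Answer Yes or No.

Yes

Left side:
  Pa = kg·m⁻¹·s⁻².
  Wb = kg·m²·s⁻²·A⁻¹.
  So Wb⁻² = kg⁻²·m⁻⁴·s⁴·A².
  Combining: Pa·Wb⁻² = (kg·m⁻¹·s⁻²) · (kg⁻²·m⁻⁴·s⁴·A²) = kg⁻¹·m⁻⁵·s²·A².
Right side:
  Pa = N/m² (pressure = force per area),
      = kg·m⁻¹·s⁻².
  H = Wb/A (inductance = flux per current),
      = kg·m²·s⁻²·A⁻².
  So H⁻¹ = kg⁻¹·m⁻²·s²·A².
  Wb = V·s (flux: a volt is a weber per second),
      = kg·m²·s⁻²·A⁻¹.
  So Wb⁻² = kg⁻²·m⁻⁴·s⁴·A².
  Ω = V/A (resistance = voltage per current),
      = kg·m²·s⁻³·A⁻².
  Combining: Pa·H⁻¹·s·Wb⁻²·Ω = (kg·m⁻¹·s⁻²) · (kg⁻¹·m⁻²·s²·A²) · s · (kg⁻²·m⁻⁴·s⁴·A²) · (kg·m²·s⁻³·A⁻²) = kg⁻¹·m⁻⁵·s²·A².
Both reduce to kg⁻¹·m⁻⁵·s²·A².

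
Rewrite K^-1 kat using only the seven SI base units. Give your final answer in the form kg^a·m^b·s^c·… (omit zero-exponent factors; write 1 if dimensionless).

s⁻¹·K⁻¹·mol

kat = s⁻¹·mol.
Combining: K⁻¹·kat = K⁻¹ · (s⁻¹·mol) = s⁻¹·K⁻¹·mol.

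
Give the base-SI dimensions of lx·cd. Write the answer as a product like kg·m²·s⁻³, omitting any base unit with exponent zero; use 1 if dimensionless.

m⁻²·cd²

lx = lm/m² (illuminance = luminous flux per area),
    = m⁻²·cd.
Combining: lx·cd = (m⁻²·cd) · cd = m⁻²·cd².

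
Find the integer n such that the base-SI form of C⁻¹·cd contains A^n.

-1

C = A·s = s·A (charge = current × time).
So C⁻¹ = s⁻¹·A⁻¹.
Combining: C⁻¹·cd = (s⁻¹·A⁻¹) · cd = s⁻¹·A⁻¹·cd.
The exponent of A is -1.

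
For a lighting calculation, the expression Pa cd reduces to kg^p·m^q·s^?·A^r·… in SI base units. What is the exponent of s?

Pa = N/m² (pressure = force per area),
    = kg·m⁻¹·s⁻².
Combining: Pa·cd = (kg·m⁻¹·s⁻²) · cd = kg·m⁻¹·s⁻²·cd.
The exponent of s is -2.

-2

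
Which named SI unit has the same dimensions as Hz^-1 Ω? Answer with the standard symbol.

H

Hz = 1/s = s⁻¹ (frequency is cycles per second).
So Hz⁻¹ = s.
Ω = V/A (resistance = voltage per current),
    = kg·m²·s⁻³·A⁻².
Combining: Hz⁻¹·Ω = s · (kg·m²·s⁻³·A⁻²) = kg·m²·s⁻²·A⁻².
kg·m²·s⁻²·A⁻² is the base-SI form of the henry.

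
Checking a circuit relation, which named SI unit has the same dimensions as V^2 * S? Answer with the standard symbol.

V = W/A (potential = power per current),
    = kg·m²·s⁻³·A⁻¹.
So V² = kg²·m⁴·s⁻⁶·A⁻².
S = 1/Ω (conductance is reciprocal resistance),
    = kg⁻¹·m⁻²·s³·A².
Combining: V²·S = (kg²·m⁴·s⁻⁶·A⁻²) · (kg⁻¹·m⁻²·s³·A²) = kg·m²·s⁻³.
kg·m²·s⁻³ is the base-SI form of the watt.

W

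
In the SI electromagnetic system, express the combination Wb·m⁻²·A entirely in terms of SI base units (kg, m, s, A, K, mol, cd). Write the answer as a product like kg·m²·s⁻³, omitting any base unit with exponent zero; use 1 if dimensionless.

Wb = V·s (flux: a volt is a weber per second),
    = kg·m²·s⁻²·A⁻¹.
Combining: Wb·m⁻²·A = (kg·m²·s⁻²·A⁻¹) · m⁻² · A = kg·s⁻².

kg·s⁻²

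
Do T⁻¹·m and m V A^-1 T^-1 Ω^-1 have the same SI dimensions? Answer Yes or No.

Left side:
  T = Wb/m² (flux density = flux per area),
      = kg·s⁻²·A⁻¹.
  So T⁻¹ = kg⁻¹·s²·A.
  Combining: T⁻¹·m = (kg⁻¹·s²·A) · m = kg⁻¹·m·s²·A.
Right side:
  V = kg·m²·s⁻³·A⁻¹.
  T = kg·s⁻²·A⁻¹.
  So T⁻¹ = kg⁻¹·s²·A.
  Ω = kg·m²·s⁻³·A⁻².
  So Ω⁻¹ = kg⁻¹·m⁻²·s³·A².
  Combining: m·V·A⁻¹·T⁻¹·Ω⁻¹ = m · (kg·m²·s⁻³·A⁻¹) · A⁻¹ · (kg⁻¹·s²·A) · (kg⁻¹·m⁻²·s³·A²) = kg⁻¹·m·s²·A.
Both reduce to kg⁻¹·m·s²·A.

Yes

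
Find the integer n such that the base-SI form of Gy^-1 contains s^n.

Gy = J/kg (absorbed dose = energy per mass),
    = m²·s⁻².
So Gy⁻¹ = m⁻²·s².
The exponent of s is 2.

2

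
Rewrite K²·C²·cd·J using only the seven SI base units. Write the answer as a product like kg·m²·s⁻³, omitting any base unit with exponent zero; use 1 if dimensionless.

kg·m²·A²·K²·cd

C = s·A.
So C² = s²·A².
J = kg·m²·s⁻².
Combining: K²·C²·cd·J = K² · (s²·A²) · cd · (kg·m²·s⁻²) = kg·m²·A²·K²·cd.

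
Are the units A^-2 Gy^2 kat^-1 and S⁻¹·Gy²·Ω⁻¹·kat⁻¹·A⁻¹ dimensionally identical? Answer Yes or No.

Left side:
  Gy = m²·s⁻².
  So Gy² = m⁴·s⁻⁴.
  kat = s⁻¹·mol.
  So kat⁻¹ = s·mol⁻¹.
  Combining: A⁻²·Gy²·kat⁻¹ = A⁻² · (m⁴·s⁻⁴) · (s·mol⁻¹) = m⁴·s⁻³·A⁻²·mol⁻¹.
Right side:
  S = kg⁻¹·m⁻²·s³·A².
  So S⁻¹ = kg·m²·s⁻³·A⁻².
  Gy = m²·s⁻².
  So Gy² = m⁴·s⁻⁴.
  Ω = kg·m²·s⁻³·A⁻².
  So Ω⁻¹ = kg⁻¹·m⁻²·s³·A².
  kat = s⁻¹·mol.
  So kat⁻¹ = s·mol⁻¹.
  Combining: S⁻¹·Gy²·Ω⁻¹·kat⁻¹·A⁻¹ = (kg·m²·s⁻³·A⁻²) · (m⁴·s⁻⁴) · (kg⁻¹·m⁻²·s³·A²) · (s·mol⁻¹) · A⁻¹ = m⁴·s⁻³·A⁻¹·mol⁻¹.
Left is m⁴·s⁻³·A⁻²·mol⁻¹; right is m⁴·s⁻³·A⁻¹·mol⁻¹ — different.

No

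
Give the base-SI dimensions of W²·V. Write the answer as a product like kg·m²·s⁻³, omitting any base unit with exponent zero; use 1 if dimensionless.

W = kg·m²·s⁻³.
So W² = kg²·m⁴·s⁻⁶.
V = kg·m²·s⁻³·A⁻¹.
Combining: W²·V = (kg²·m⁴·s⁻⁶) · (kg·m²·s⁻³·A⁻¹) = kg³·m⁶·s⁻⁹·A⁻¹.

kg³·m⁶·s⁻⁹·A⁻¹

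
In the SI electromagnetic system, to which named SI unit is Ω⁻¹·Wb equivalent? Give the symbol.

Ω = kg·m²·s⁻³·A⁻².
So Ω⁻¹ = kg⁻¹·m⁻²·s³·A².
Wb = kg·m²·s⁻²·A⁻¹.
Combining: Ω⁻¹·Wb = (kg⁻¹·m⁻²·s³·A²) · (kg·m²·s⁻²·A⁻¹) = s·A.
s·A is the base-SI form of the coulomb.

C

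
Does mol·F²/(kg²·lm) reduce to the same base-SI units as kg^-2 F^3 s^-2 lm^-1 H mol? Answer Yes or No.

Yes

Left side:
  lm = cd·sr = cd (luminous flux; sr is dimensionless).
  So lm⁻¹ = cd⁻¹.
  F = C/V (capacitance = charge per voltage),
      = A·s/(kg·m²·s⁻³·A⁻¹) (substituting C and V),
      = kg⁻¹·m⁻²·s⁴·A².
  So F² = kg⁻²·m⁻⁴·s⁸·A⁴.
  Combining: kg⁻²·mol·lm⁻¹·F² = kg⁻² · mol · cd⁻¹ · (kg⁻²·m⁻⁴·s⁸·A⁴) = kg⁻⁴·m⁻⁴·s⁸·A⁴·mol·cd⁻¹.
Right side:
  F = C/V (capacitance = charge per voltage),
      = A·s/(kg·m²·s⁻³·A⁻¹) (substituting C and V),
      = kg⁻¹·m⁻²·s⁴·A².
  So F³ = kg⁻³·m⁻⁶·s¹²·A⁶.
  lm = cd·sr = cd (luminous flux; sr is dimensionless).
  So lm⁻¹ = cd⁻¹.
  H = Wb/A (inductance = flux per current),
      = kg·m²·s⁻²·A⁻².
  Combining: kg⁻²·F³·s⁻²·lm⁻¹·H·mol = kg⁻² · (kg⁻³·m⁻⁶·s¹²·A⁶) · s⁻² · cd⁻¹ · (kg·m²·s⁻²·A⁻²) · mol = kg⁻⁴·m⁻⁴·s⁸·A⁴·mol·cd⁻¹.
Both reduce to kg⁻⁴·m⁻⁴·s⁸·A⁴·mol·cd⁻¹.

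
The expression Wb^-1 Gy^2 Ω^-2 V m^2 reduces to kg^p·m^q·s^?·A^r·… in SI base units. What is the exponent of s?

Wb = V·s (flux: a volt is a weber per second),
    = kg·m²·s⁻²·A⁻¹.
So Wb⁻¹ = kg⁻¹·m⁻²·s²·A.
Gy = J/kg (absorbed dose = energy per mass),
    = m²·s⁻².
So Gy² = m⁴·s⁻⁴.
Ω = V/A (resistance = voltage per current),
    = kg·m²·s⁻³·A⁻².
So Ω⁻² = kg⁻²·m⁻⁴·s⁶·A⁴.
V = W/A (potential = power per current),
    = kg·m²·s⁻³·A⁻¹.
Combining: Wb⁻¹·Gy²·Ω⁻²·V·m² = (kg⁻¹·m⁻²·s²·A) · (m⁴·s⁻⁴) · (kg⁻²·m⁻⁴·s⁶·A⁴) · (kg·m²·s⁻³·A⁻¹) · m² = kg⁻²·m²·s·A⁴.
The exponent of s is 1.

1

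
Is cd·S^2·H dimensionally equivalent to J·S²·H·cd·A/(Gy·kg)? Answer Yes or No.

No

Left side:
  S = 1/Ω (conductance is reciprocal resistance),
      = kg⁻¹·m⁻²·s³·A².
  So S² = kg⁻²·m⁻⁴·s⁶·A⁴.
  H = Wb/A (inductance = flux per current),
      = kg·m²·s⁻²·A⁻².
  Combining: cd·S²·H = cd · (kg⁻²·m⁻⁴·s⁶·A⁴) · (kg·m²·s⁻²·A⁻²) = kg⁻¹·m⁻²·s⁴·A²·cd.
Right side:
  J = N·m (work = force × distance),
      = kg·m²·s⁻².
  S = 1/Ω (conductance is reciprocal resistance),
      = kg⁻¹·m⁻²·s³·A².
  So S² = kg⁻²·m⁻⁴·s⁶·A⁴.
  H = Wb/A (inductance = flux per current),
      = kg·m²·s⁻²·A⁻².
  Gy = J/kg (absorbed dose = energy per mass),
      = m²·s⁻².
  So Gy⁻¹ = m⁻²·s².
  Combining: J·S²·H·cd·A·Gy⁻¹·kg⁻¹ = (kg·m²·s⁻²) · (kg⁻²·m⁻⁴·s⁶·A⁴) · (kg·m²·s⁻²·A⁻²) · cd · A · (m⁻²·s²) · kg⁻¹ = kg⁻¹·m⁻²·s⁴·A³·cd.
Left is kg⁻¹·m⁻²·s⁴·A²·cd; right is kg⁻¹·m⁻²·s⁴·A³·cd — different.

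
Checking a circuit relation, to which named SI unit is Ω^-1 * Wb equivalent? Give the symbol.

Ω = kg·m²·s⁻³·A⁻².
So Ω⁻¹ = kg⁻¹·m⁻²·s³·A².
Wb = kg·m²·s⁻²·A⁻¹.
Combining: Ω⁻¹·Wb = (kg⁻¹·m⁻²·s³·A²) · (kg·m²·s⁻²·A⁻¹) = s·A.
s·A is the base-SI form of the coulomb.

C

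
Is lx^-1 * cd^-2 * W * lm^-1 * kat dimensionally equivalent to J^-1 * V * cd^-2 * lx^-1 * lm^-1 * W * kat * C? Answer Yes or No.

Left side:
  lx = m⁻²·cd.
  So lx⁻¹ = m²·cd⁻¹.
  W = kg·m²·s⁻³.
  lm = cd.
  So lm⁻¹ = cd⁻¹.
  kat = s⁻¹·mol.
  Combining: lx⁻¹·cd⁻²·W·lm⁻¹·kat = (m²·cd⁻¹) · cd⁻² · (kg·m²·s⁻³) · cd⁻¹ · (s⁻¹·mol) = kg·m⁴·s⁻⁴·mol·cd⁻⁴.
Right side:
  J = kg·m²·s⁻².
  So J⁻¹ = kg⁻¹·m⁻²·s².
  V = kg·m²·s⁻³·A⁻¹.
  lx = m⁻²·cd.
  So lx⁻¹ = m²·cd⁻¹.
  lm = cd.
  So lm⁻¹ = cd⁻¹.
  W = kg·m²·s⁻³.
  kat = s⁻¹·mol.
  C = s·A.
  Combining: J⁻¹·V·cd⁻²·lx⁻¹·lm⁻¹·W·kat·C = (kg⁻¹·m⁻²·s²) · (kg·m²·s⁻³·A⁻¹) · cd⁻² · (m²·cd⁻¹) · cd⁻¹ · (kg·m²·s⁻³) · (s⁻¹·mol) · (s·A) = kg·m⁴·s⁻⁴·mol·cd⁻⁴.
Both reduce to kg·m⁴·s⁻⁴·mol·cd⁻⁴.

Yes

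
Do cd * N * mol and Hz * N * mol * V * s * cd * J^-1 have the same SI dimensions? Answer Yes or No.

No

Left side:
  N = kg·m·s⁻².
  Combining: cd·N·mol = cd · (kg·m·s⁻²) · mol = kg·m·s⁻²·mol·cd.
Right side:
  Hz = 1/s = s⁻¹ (frequency is cycles per second).
  N = kg·m/s² = kg·m·s⁻² (force = mass × acceleration).
  V = W/A (potential = power per current),
      = kg·m²·s⁻³·A⁻¹.
  J = N·m (work = force × distance),
      = kg·m²·s⁻².
  So J⁻¹ = kg⁻¹·m⁻²·s².
  Combining: Hz·N·mol·V·s·cd·J⁻¹ = s⁻¹ · (kg·m·s⁻²) · mol · (kg·m²·s⁻³·A⁻¹) · s · cd · (kg⁻¹·m⁻²·s²) = kg·m·s⁻³·A⁻¹·mol·cd.
Left is kg·m·s⁻²·mol·cd; right is kg·m·s⁻³·A⁻¹·mol·cd — different.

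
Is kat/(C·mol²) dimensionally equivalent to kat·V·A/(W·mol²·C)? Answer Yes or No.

Yes

Left side:
  C = s·A.
  So C⁻¹ = s⁻¹·A⁻¹.
  kat = s⁻¹·mol.
  Combining: C⁻¹·kat·mol⁻² = (s⁻¹·A⁻¹) · (s⁻¹·mol) · mol⁻² = s⁻²·A⁻¹·mol⁻¹.
Right side:
  kat = s⁻¹·mol.
  W = kg·m²·s⁻³.
  So W⁻¹ = kg⁻¹·m⁻²·s³.
  V = kg·m²·s⁻³·A⁻¹.
  C = s·A.
  So C⁻¹ = s⁻¹·A⁻¹.
  Combining: kat·W⁻¹·mol⁻²·V·A·C⁻¹ = (s⁻¹·mol) · (kg⁻¹·m⁻²·s³) · mol⁻² · (kg·m²·s⁻³·A⁻¹) · A · (s⁻¹·A⁻¹) = s⁻²·A⁻¹·mol⁻¹.
Both reduce to s⁻²·A⁻¹·mol⁻¹.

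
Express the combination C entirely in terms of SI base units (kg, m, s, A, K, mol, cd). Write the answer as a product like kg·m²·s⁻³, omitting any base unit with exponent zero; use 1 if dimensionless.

C = A·s = s·A (charge = current × time).

s·A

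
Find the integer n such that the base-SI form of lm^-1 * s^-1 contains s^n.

lm = cd·sr = cd (luminous flux; sr is dimensionless).
So lm⁻¹ = cd⁻¹.
Combining: lm⁻¹·s⁻¹ = cd⁻¹ · s⁻¹ = s⁻¹·cd⁻¹.
The exponent of s is -1.

-1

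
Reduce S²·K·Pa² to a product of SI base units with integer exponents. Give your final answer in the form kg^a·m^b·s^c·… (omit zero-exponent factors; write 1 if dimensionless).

m⁻⁶·s²·A⁴·K

S = 1/Ω (conductance is reciprocal resistance),
    = kg⁻¹·m⁻²·s³·A².
So S² = kg⁻²·m⁻⁴·s⁶·A⁴.
Pa = N/m² (pressure = force per area),
    = kg·m⁻¹·s⁻².
So Pa² = kg²·m⁻²·s⁻⁴.
Combining: S²·K·Pa² = (kg⁻²·m⁻⁴·s⁶·A⁴) · K · (kg²·m⁻²·s⁻⁴) = m⁻⁶·s²·A⁴·K.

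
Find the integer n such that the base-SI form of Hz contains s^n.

Hz = 1/s = s⁻¹ (frequency is cycles per second).
The exponent of s is -1.

-1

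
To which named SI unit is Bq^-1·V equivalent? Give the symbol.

Bq = 1/s = s⁻¹ (activity is decays per second).
So Bq⁻¹ = s.
V = W/A (potential = power per current),
    = kg·m²·s⁻³·A⁻¹.
Combining: Bq⁻¹·V = s · (kg·m²·s⁻³·A⁻¹) = kg·m²·s⁻²·A⁻¹.
kg·m²·s⁻²·A⁻¹ is the base-SI form of the weber.

Wb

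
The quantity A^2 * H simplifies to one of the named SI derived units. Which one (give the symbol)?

H = kg·m²·s⁻²·A⁻².
Combining: A²·H = A² · (kg·m²·s⁻²·A⁻²) = kg·m²·s⁻².
kg·m²·s⁻² is the base-SI form of the joule.

J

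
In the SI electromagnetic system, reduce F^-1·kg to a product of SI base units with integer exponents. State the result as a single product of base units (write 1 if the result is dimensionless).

kg²·m²·s⁻⁴·A⁻²

F = C/V (capacitance = charge per voltage),
    = A·s/(kg·m²·s⁻³·A⁻¹) (substituting C and V),
    = kg⁻¹·m⁻²·s⁴·A².
So F⁻¹ = kg·m²·s⁻⁴·A⁻².
Combining: F⁻¹·kg = (kg·m²·s⁻⁴·A⁻²) · kg = kg²·m²·s⁻⁴·A⁻².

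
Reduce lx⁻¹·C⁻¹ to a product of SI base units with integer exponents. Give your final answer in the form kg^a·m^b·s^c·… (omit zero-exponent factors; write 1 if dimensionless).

lx = lm/m² (illuminance = luminous flux per area),
    = m⁻²·cd.
So lx⁻¹ = m²·cd⁻¹.
C = A·s = s·A (charge = current × time).
So C⁻¹ = s⁻¹·A⁻¹.
Combining: lx⁻¹·C⁻¹ = (m²·cd⁻¹) · (s⁻¹·A⁻¹) = m²·s⁻¹·A⁻¹·cd⁻¹.

m²·s⁻¹·A⁻¹·cd⁻¹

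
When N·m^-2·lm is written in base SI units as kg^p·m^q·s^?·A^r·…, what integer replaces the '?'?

-2

N = kg·m·s⁻².
lm = cd.
Combining: N·m⁻²·lm = (kg·m·s⁻²) · m⁻² · cd = kg·m⁻¹·s⁻²·cd.
The exponent of s is -2.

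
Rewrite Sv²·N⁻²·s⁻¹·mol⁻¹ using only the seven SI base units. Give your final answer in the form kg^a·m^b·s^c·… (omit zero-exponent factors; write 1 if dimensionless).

kg⁻²·m²·s⁻¹·mol⁻¹

Sv = J/kg (equivalent dose = energy per mass),
    = m²·s⁻².
So Sv² = m⁴·s⁻⁴.
N = kg·m/s² = kg·m·s⁻² (force = mass × acceleration).
So N⁻² = kg⁻²·m⁻²·s⁴.
Combining: Sv²·N⁻²·s⁻¹·mol⁻¹ = (m⁴·s⁻⁴) · (kg⁻²·m⁻²·s⁴) · s⁻¹ · mol⁻¹ = kg⁻²·m²·s⁻¹·mol⁻¹.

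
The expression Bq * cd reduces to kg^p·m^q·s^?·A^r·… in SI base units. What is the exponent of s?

-1

Bq = s⁻¹.
Combining: Bq·cd = s⁻¹ · cd = s⁻¹·cd.
The exponent of s is -1.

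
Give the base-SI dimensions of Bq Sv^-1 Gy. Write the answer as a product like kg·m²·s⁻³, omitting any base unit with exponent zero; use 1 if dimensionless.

s⁻¹

Bq = 1/s = s⁻¹ (activity is decays per second).
Sv = J/kg (equivalent dose = energy per mass),
    = m²·s⁻².
So Sv⁻¹ = m⁻²·s².
Gy = J/kg (absorbed dose = energy per mass),
    = m²·s⁻².
Combining: Bq·Sv⁻¹·Gy = s⁻¹ · (m⁻²·s²) · (m²·s⁻²) = s⁻¹.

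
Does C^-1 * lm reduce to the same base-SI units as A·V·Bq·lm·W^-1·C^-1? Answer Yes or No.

Left side:
  C = A·s = s·A (charge = current × time).
  So C⁻¹ = s⁻¹·A⁻¹.
  lm = cd·sr = cd (luminous flux; sr is dimensionless).
  Combining: C⁻¹·lm = (s⁻¹·A⁻¹) · cd = s⁻¹·A⁻¹·cd.
Right side:
  V = W/A (potential = power per current),
      = kg·m²·s⁻³·A⁻¹.
  Bq = 1/s = s⁻¹ (activity is decays per second).
  lm = cd·sr = cd (luminous flux; sr is dimensionless).
  W = J/s (power = energy per time),
      = kg·m²·s⁻³.
  So W⁻¹ = kg⁻¹·m⁻²·s³.
  C = A·s = s·A (charge = current × time).
  So C⁻¹ = s⁻¹·A⁻¹.
  Combining: A·V·Bq·lm·W⁻¹·C⁻¹ = A · (kg·m²·s⁻³·A⁻¹) · s⁻¹ · cd · (kg⁻¹·m⁻²·s³) · (s⁻¹·A⁻¹) = s⁻²·A⁻¹·cd.
Left is s⁻¹·A⁻¹·cd; right is s⁻²·A⁻¹·cd — different.

No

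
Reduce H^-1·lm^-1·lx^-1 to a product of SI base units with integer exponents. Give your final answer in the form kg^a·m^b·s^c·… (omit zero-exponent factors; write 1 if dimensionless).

kg⁻¹·s²·A²·cd⁻²

H = kg·m²·s⁻²·A⁻².
So H⁻¹ = kg⁻¹·m⁻²·s²·A².
lm = cd.
So lm⁻¹ = cd⁻¹.
lx = m⁻²·cd.
So lx⁻¹ = m²·cd⁻¹.
Combining: H⁻¹·lm⁻¹·lx⁻¹ = (kg⁻¹·m⁻²·s²·A²) · cd⁻¹ · (m²·cd⁻¹) = kg⁻¹·s²·A²·cd⁻².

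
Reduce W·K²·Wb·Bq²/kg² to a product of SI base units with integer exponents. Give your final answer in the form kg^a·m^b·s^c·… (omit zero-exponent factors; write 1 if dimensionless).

m⁴·s⁻⁷·A⁻¹·K²

W = kg·m²·s⁻³.
Wb = kg·m²·s⁻²·A⁻¹.
Bq = s⁻¹.
So Bq² = s⁻².
Combining: W·K²·Wb·Bq²·kg⁻² = (kg·m²·s⁻³) · K² · (kg·m²·s⁻²·A⁻¹) · s⁻² · kg⁻² = m⁴·s⁻⁷·A⁻¹·K².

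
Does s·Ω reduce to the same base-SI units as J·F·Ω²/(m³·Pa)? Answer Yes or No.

Left side:
  Ω = kg·m²·s⁻³·A⁻².
  Combining: s·Ω = s · (kg·m²·s⁻³·A⁻²) = kg·m²·s⁻²·A⁻².
Right side:
  J = kg·m²·s⁻².
  Pa = kg·m⁻¹·s⁻².
  So Pa⁻¹ = kg⁻¹·m·s².
  F = kg⁻¹·m⁻²·s⁴·A².
  Ω = kg·m²·s⁻³·A⁻².
  So Ω² = kg²·m⁴·s⁻⁶·A⁻⁴.
  Combining: J·m⁻³·Pa⁻¹·F·Ω² = (kg·m²·s⁻²) · m⁻³ · (kg⁻¹·m·s²) · (kg⁻¹·m⁻²·s⁴·A²) · (kg²·m⁴·s⁻⁶·A⁻⁴) = kg·m²·s⁻²·A⁻².
Both reduce to kg·m²·s⁻²·A⁻².

Yes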